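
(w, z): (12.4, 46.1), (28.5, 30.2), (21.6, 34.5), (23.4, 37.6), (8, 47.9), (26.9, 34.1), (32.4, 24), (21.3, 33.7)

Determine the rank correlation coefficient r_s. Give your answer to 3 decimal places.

-0.833

Rank w: 2, 7, 4, 5, 1, 6, 8, 3
Rank z: 7, 2, 5, 6, 8, 4, 1, 3
d = rank(w) − rank(z): -5, 5, -1, -1, -7, 2, 7, 0; Σd² = 154
ρ = 1 − 6Σd² / [n(n²−1)] = 1 − 6×154 / (8×63) = 1 − 924/504 ≈ -0.833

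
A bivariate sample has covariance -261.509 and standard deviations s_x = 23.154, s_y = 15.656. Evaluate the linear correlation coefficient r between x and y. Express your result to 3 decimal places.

r = Cov(x,y) / (s_x · s_y) = -261.509 / (23.154 × 15.656)
  = -261.509 / 362.4990 ≈ -0.721

-0.721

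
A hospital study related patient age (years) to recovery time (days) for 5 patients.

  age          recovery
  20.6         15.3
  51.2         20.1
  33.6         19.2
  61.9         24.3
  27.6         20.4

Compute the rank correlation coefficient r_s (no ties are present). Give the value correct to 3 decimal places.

Rank age: 1, 4, 3, 5, 2
Rank recovery: 1, 3, 2, 5, 4
d = rank(age) − rank(recovery): 0, 1, 1, 0, -2; Σd² = 6
ρ = 1 − 6Σd² / [n(n²−1)] = 1 − 6×6 / (5×24) = 1 − 36/120 ≈ 0.700

0.700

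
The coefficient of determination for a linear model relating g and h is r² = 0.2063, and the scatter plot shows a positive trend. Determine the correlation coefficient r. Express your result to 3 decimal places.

|r| = √0.2063 = 0.454
The association is positive, so r = 0.454.

0.454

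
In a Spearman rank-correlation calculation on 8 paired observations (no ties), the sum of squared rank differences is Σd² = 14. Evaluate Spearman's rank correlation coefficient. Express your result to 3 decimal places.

ρ = 1 − 6Σd² / [n(n²−1)] = 1 − 6×14 / (8×63)
  = 1 − 84/504 = 1 − 0.1667 ≈ 0.833

0.833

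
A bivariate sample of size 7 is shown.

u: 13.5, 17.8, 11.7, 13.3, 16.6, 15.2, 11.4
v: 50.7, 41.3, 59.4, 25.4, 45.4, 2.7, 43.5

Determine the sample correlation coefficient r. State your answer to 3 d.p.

-0.264

n = 7, Σu = 99.5, Σv = 268.4, Σu² = 1449.43, Σv² = 12410.4, Σuv = 3742.97
nΣuv − ΣuΣv = 26200.79 − 26705.8 = -505.01
nΣu² − (Σu)² = 10146.01 − 9900.25 = 245.76; nΣv² − (Σv)² = 86872.8 − 72038.56 = 14834.24
r = -505.01 / √(245.76 × 14834.24) = -505.01 / 1909.3619 ≈ -0.264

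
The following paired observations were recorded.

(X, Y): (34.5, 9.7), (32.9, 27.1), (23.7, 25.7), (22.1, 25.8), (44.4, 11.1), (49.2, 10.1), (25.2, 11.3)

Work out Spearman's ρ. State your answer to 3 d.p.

-0.679

Rank X: 5, 4, 2, 1, 6, 7, 3
Rank Y: 1, 7, 5, 6, 3, 2, 4
d = rank(X) − rank(Y): 4, -3, -3, -5, 3, 5, -1; Σd² = 94
ρ = 1 − 6Σd² / [n(n²−1)] = 1 − 6×94 / (7×48) = 1 − 564/336 ≈ -0.679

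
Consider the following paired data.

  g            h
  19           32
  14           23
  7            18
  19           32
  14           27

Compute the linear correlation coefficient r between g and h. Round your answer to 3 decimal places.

n = 5, Σg = 73, Σh = 132, Σg² = 1163, Σh² = 3630, Σgh = 2042
nΣgh − ΣgΣh = 10210 − 9636 = 574
nΣg² − (Σg)² = 5815 − 5329 = 486; nΣh² − (Σh)² = 18150 − 17424 = 726
r = 574 / √(486 × 726) = 574 / 594.0000 ≈ 0.966

0.966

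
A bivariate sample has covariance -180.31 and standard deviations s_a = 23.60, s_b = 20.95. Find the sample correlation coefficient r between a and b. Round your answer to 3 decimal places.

-0.365

r = Cov(a,b) / (s_a · s_b) = -180.31 / (23.60 × 20.95)
  = -180.31 / 494.4200 ≈ -0.365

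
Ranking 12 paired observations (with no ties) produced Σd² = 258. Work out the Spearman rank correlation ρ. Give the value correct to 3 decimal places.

0.098

ρ = 1 − 6Σd² / [n(n²−1)] = 1 − 6×258 / (12×143)
  = 1 − 1548/1716 = 1 − 0.9021 ≈ 0.098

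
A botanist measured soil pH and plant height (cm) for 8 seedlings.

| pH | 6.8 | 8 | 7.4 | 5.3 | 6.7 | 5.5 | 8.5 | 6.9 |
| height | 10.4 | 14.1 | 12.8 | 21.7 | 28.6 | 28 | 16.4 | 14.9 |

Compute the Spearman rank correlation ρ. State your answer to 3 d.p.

-0.500

Rank pH: 4, 7, 6, 1, 3, 2, 8, 5
Rank height: 1, 3, 2, 6, 8, 7, 5, 4
d = rank(pH) − rank(height): 3, 4, 4, -5, -5, -5, 3, 1; Σd² = 126
ρ = 1 − 6Σd² / [n(n²−1)] = 1 − 6×126 / (8×63) = 1 − 756/504 ≈ -0.500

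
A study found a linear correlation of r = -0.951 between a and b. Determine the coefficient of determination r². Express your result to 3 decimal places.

r² = (-0.951)² = 0.904

0.904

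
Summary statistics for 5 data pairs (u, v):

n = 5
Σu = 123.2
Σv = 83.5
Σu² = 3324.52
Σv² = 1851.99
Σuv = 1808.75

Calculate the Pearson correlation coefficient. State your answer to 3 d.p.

r = (nΣuv − ΣuΣv) / √[(nΣu² − (Σu)²)(nΣv² − (Σv)²)]
Numerator: 5×1808.75 − 123.2×83.5 = -1243.45
Denominator: √[(16622.6 − 15178.24)(9259.95 − 6972.25)] = √[1444.36 × 2287.7] = 1817.7630
r = -1243.45 / 1817.7630 ≈ -0.684

-0.684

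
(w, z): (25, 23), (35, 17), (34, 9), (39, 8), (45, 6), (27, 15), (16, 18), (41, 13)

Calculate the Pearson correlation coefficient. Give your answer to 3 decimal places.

-0.743

n = 8, Σw = 262, Σz = 109, Σw² = 9218, Σz² = 1717, Σwz = 3284
nΣwz − ΣwΣz = 26272 − 28558 = -2286
nΣw² − (Σw)² = 73744 − 68644 = 5100; nΣz² − (Σz)² = 13736 − 11881 = 1855
r = -2286 / √(5100 × 1855) = -2286 / 3075.7926 ≈ -0.743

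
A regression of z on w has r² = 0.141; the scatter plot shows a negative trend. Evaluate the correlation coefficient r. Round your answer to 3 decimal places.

-0.375

|r| = √0.141 = 0.375
The association is negative, so r = −0.375.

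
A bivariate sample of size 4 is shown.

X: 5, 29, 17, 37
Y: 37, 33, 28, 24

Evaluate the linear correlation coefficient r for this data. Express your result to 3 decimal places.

n = 4, ΣX = 88, ΣY = 122, ΣX² = 2524, ΣY² = 3818, ΣXY = 2506
nΣXY − ΣXΣY = 10024 − 10736 = -712
nΣX² − (ΣX)² = 10096 − 7744 = 2352; nΣY² − (ΣY)² = 15272 − 14884 = 388
r = -712 / √(2352 × 388) = -712 / 955.2884 ≈ -0.745

-0.745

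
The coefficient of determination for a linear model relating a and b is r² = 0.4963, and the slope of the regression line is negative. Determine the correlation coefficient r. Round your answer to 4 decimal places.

|r| = √0.4963 = 0.7045
The association is negative, so r = −0.7045.

-0.7045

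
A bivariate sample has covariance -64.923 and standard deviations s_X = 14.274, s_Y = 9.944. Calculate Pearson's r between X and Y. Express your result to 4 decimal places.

r = Cov(X,Y) / (s_X · s_Y) = -64.923 / (14.274 × 9.944)
  = -64.923 / 141.9407 ≈ -0.4574

-0.4574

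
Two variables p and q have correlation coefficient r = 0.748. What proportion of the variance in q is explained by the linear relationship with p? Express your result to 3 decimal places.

0.560

r² = (0.748)² = 0.560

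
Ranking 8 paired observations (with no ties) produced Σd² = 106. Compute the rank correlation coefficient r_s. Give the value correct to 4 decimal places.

-0.2619

ρ = 1 − 6Σd² / [n(n²−1)] = 1 − 6×106 / (8×63)
  = 1 − 636/504 = 1 − 1.26190 ≈ -0.2619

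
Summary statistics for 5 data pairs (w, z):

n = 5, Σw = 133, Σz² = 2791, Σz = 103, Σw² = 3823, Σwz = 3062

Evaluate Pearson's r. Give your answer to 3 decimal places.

0.738

r = (nΣwz − ΣwΣz) / √[(nΣw² − (Σw)²)(nΣz² − (Σz)²)]
Numerator: 5×3062 − 133×103 = 1611
Denominator: √[(19115 − 17689)(13955 − 10609)] = √[1426 × 3346] = 2184.3525
r = 1611 / 2184.3525 ≈ 0.738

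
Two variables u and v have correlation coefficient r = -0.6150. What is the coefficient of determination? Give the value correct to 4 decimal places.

r² = (-0.6150)² = 0.3782

0.3782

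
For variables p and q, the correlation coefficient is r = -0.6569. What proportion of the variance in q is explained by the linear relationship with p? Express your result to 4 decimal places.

r² = (-0.6569)² = 0.4315

0.4315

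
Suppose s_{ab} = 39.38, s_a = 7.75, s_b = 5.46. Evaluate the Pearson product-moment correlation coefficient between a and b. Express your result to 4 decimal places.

r = Cov(a,b) / (s_a · s_b) = 39.38 / (7.75 × 5.46)
  = 39.38 / 42.3150 ≈ 0.9306

0.9306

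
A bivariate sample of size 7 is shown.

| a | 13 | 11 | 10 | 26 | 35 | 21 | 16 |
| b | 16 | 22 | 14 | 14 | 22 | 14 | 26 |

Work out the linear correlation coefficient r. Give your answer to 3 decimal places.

n = 7, Σa = 132, Σb = 128, Σa² = 2988, Σb² = 2488, Σab = 2434
nΣab − ΣaΣb = 17038 − 16896 = 142
nΣa² − (Σa)² = 20916 − 17424 = 3492; nΣb² − (Σb)² = 17416 − 16384 = 1032
r = 142 / √(3492 × 1032) = 142 / 1898.3530 ≈ 0.075

0.075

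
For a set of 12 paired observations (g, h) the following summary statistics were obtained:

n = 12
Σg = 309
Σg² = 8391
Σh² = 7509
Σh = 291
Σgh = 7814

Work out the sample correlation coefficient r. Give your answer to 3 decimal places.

0.724

r = (nΣgh − ΣgΣh) / √[(nΣg² − (Σg)²)(nΣh² − (Σh)²)]
Numerator: 12×7814 − 309×291 = 3849
Denominator: √[(100692 − 95481)(90108 − 84681)] = √[5211 × 5427] = 5317.9034
r = 3849 / 5317.9034 ≈ 0.724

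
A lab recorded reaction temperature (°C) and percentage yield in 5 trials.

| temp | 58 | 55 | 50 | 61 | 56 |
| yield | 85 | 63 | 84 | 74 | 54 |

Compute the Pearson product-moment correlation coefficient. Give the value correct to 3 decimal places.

n = 5, Σx = 280, Σy = 360, Σx² = 15746, Σy² = 26642, Σxy = 20133
nΣxy − ΣxΣy = 100665 − 100800 = -135
nΣx² − (Σx)² = 78730 − 78400 = 330; nΣy² − (Σy)² = 133210 − 129600 = 3610
r = -135 / √(330 × 3610) = -135 / 1091.4669 ≈ -0.124

-0.124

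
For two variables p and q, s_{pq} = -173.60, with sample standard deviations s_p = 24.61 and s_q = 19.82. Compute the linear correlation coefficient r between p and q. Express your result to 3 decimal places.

-0.356

r = Cov(p,q) / (s_p · s_q) = -173.60 / (24.61 × 19.82)
  = -173.60 / 487.7702 ≈ -0.356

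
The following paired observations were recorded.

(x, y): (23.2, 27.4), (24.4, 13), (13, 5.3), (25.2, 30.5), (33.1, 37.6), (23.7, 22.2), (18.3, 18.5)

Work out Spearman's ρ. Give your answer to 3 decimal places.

Rank x: 3, 5, 1, 6, 7, 4, 2
Rank y: 5, 2, 1, 6, 7, 4, 3
d = rank(x) − rank(y): -2, 3, 0, 0, 0, 0, -1; Σd² = 14
ρ = 1 − 6Σd² / [n(n²−1)] = 1 − 6×14 / (7×48) = 1 − 84/336 ≈ 0.750

0.750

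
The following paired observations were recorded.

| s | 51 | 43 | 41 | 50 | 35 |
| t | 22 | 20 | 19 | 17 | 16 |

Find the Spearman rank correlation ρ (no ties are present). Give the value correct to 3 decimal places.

0.700

Rank s: 5, 3, 2, 4, 1
Rank t: 5, 4, 3, 2, 1
d = rank(s) − rank(t): 0, -1, -1, 2, 0; Σd² = 6
ρ = 1 − 6Σd² / [n(n²−1)] = 1 − 6×6 / (5×24) = 1 − 36/120 ≈ 0.700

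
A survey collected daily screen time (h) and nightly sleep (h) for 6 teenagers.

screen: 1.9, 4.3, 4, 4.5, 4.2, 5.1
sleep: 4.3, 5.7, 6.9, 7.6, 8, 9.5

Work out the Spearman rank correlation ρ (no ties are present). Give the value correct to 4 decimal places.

0.7143

Rank screen: 1, 4, 2, 5, 3, 6
Rank sleep: 1, 2, 3, 4, 5, 6
d = rank(screen) − rank(sleep): 0, 2, -1, 1, -2, 0; Σd² = 10
ρ = 1 − 6Σd² / [n(n²−1)] = 1 − 6×10 / (6×35) = 1 − 60/210 ≈ 0.7143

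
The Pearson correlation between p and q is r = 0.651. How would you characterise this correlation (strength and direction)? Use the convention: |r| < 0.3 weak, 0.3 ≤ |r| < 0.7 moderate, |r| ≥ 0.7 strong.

r = 0.651 > 0 so the relationship is positive.
|r| = 0.651, which falls in the moderate range.

moderate positive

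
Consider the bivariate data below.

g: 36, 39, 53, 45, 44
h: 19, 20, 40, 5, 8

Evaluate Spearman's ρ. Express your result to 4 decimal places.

0.1000

Rank g: 1, 2, 5, 4, 3
Rank h: 3, 4, 5, 1, 2
d = rank(g) − rank(h): -2, -2, 0, 3, 1; Σd² = 18
ρ = 1 − 6Σd² / [n(n²−1)] = 1 − 6×18 / (5×24) = 1 − 108/120 ≈ 0.1000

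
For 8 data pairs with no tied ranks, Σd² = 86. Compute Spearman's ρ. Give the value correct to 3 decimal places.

ρ = 1 − 6Σd² / [n(n²−1)] = 1 − 6×86 / (8×63)
  = 1 − 516/504 = 1 − 1.0238 ≈ -0.024

-0.024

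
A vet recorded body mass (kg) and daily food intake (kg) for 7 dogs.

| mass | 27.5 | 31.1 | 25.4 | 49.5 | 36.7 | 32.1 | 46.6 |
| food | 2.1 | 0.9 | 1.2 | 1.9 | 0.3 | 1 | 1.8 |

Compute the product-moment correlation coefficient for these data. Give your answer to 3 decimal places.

n = 7, Σx = 248.9, Σy = 9.2, Σx² = 9367.73, Σy² = 14.6, Σxy = 337.26
nΣxy − ΣxΣy = 2360.82 − 2289.88 = 70.94
nΣx² − (Σx)² = 65574.11 − 61951.21 = 3622.9; nΣy² − (Σy)² = 102.2 − 84.64 = 17.56
r = 70.94 / √(3622.9 × 17.56) = 70.94 / 252.2263 ≈ 0.281

0.281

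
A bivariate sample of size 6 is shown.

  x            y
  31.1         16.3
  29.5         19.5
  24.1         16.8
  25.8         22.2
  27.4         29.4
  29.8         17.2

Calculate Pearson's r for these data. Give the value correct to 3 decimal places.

-0.228

n = 6, Σx = 167.7, Σy = 121.4, Σx² = 4722.71, Σy² = 2581.22, Σxy = 3377.94
nΣxy − ΣxΣy = 20267.64 − 20358.78 = -91.14
nΣx² − (Σx)² = 28336.26 − 28123.29 = 212.97; nΣy² − (Σy)² = 15487.32 − 14737.96 = 749.36
r = -91.14 / √(212.97 × 749.36) = -91.14 / 399.4887 ≈ -0.228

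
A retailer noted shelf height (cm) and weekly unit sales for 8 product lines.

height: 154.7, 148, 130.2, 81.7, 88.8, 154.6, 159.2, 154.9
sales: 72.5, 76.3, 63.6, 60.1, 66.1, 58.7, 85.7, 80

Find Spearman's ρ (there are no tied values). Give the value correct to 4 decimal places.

0.6905

Rank height: 6, 4, 3, 1, 2, 5, 8, 7
Rank sales: 5, 6, 3, 2, 4, 1, 8, 7
d = rank(height) − rank(sales): 1, -2, 0, -1, -2, 4, 0, 0; Σd² = 26
ρ = 1 − 6Σd² / [n(n²−1)] = 1 − 6×26 / (8×63) = 1 − 156/504 ≈ 0.6905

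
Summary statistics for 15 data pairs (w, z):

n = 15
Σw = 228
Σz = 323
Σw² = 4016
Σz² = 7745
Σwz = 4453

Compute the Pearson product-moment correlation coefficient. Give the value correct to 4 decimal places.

-0.6926

r = (nΣwz − ΣwΣz) / √[(nΣw² − (Σw)²)(nΣz² − (Σz)²)]
Numerator: 15×4453 − 228×323 = -6849
Denominator: √[(60240 − 51984)(116175 − 104329)] = √[8256 × 11846] = 9889.4174
r = -6849 / 9889.4174 ≈ -0.6926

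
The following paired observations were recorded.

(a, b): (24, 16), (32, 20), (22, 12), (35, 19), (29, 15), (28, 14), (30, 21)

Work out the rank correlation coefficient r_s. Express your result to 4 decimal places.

Rank a: 2, 6, 1, 7, 4, 3, 5
Rank b: 4, 6, 1, 5, 3, 2, 7
d = rank(a) − rank(b): -2, 0, 0, 2, 1, 1, -2; Σd² = 14
ρ = 1 − 6Σd² / [n(n²−1)] = 1 − 6×14 / (7×48) = 1 − 84/336 ≈ 0.7500

0.7500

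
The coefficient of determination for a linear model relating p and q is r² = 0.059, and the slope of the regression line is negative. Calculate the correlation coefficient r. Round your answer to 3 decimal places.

-0.243

|r| = √0.059 = 0.243
The association is negative, so r = −0.243.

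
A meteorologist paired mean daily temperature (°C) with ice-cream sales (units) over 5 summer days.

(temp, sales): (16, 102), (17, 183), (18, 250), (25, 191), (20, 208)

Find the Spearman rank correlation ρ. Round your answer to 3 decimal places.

Rank temp: 1, 2, 3, 5, 4
Rank sales: 1, 2, 5, 3, 4
d = rank(temp) − rank(sales): 0, 0, -2, 2, 0; Σd² = 8
ρ = 1 − 6Σd² / [n(n²−1)] = 1 − 6×8 / (5×24) = 1 − 48/120 ≈ 0.600

0.600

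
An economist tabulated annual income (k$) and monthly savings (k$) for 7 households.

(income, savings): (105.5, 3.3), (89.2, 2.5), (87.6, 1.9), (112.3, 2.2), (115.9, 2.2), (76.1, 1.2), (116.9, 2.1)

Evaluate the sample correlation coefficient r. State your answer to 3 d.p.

0.470

n = 7, Σx = 703.5, Σy = 15.4, Σx² = 72261.57, Σy² = 36.28, Σxy = 1576.44
nΣxy − ΣxΣy = 11035.08 − 10833.9 = 201.18
nΣx² − (Σx)² = 505830.99 − 494912.25 = 10918.74; nΣy² − (Σy)² = 253.96 − 237.16 = 16.8
r = 201.18 / √(10918.74 × 16.8) = 201.18 / 428.2929 ≈ 0.470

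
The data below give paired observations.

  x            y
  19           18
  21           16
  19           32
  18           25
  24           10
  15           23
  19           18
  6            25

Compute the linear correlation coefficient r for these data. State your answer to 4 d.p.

-0.5148

n = 8, Σx = 141, Σy = 167, Σx² = 2685, Σy² = 3807, Σxy = 2813
nΣxy − ΣxΣy = 22504 − 23547 = -1043
nΣx² − (Σx)² = 21480 − 19881 = 1599; nΣy² − (Σy)² = 30456 − 27889 = 2567
r = -1043 / √(1599 × 2567) = -1043 / 2025.9894 ≈ -0.5148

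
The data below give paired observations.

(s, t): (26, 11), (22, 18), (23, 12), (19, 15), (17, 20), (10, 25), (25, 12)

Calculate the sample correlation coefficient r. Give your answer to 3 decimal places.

-0.933

n = 7, Σs = 142, Σt = 113, Σs² = 3064, Σt² = 1983, Σst = 2133
nΣst − ΣsΣt = 14931 − 16046 = -1115
nΣs² − (Σs)² = 21448 − 20164 = 1284; nΣt² − (Σt)² = 13881 − 12769 = 1112
r = -1115 / √(1284 × 1112) = -1115 / 1194.9092 ≈ -0.933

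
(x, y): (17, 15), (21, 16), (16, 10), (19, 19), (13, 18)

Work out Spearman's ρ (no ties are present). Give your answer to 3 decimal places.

Rank x: 3, 5, 2, 4, 1
Rank y: 2, 3, 1, 5, 4
d = rank(x) − rank(y): 1, 2, 1, -1, -3; Σd² = 16
ρ = 1 − 6Σd² / [n(n²−1)] = 1 − 6×16 / (5×24) = 1 − 96/120 ≈ 0.200

0.200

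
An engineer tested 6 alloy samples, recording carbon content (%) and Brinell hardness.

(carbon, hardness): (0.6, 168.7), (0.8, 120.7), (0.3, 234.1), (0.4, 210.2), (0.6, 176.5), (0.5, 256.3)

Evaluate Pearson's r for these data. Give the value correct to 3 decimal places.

n = 6, Σx = 3.2, Σy = 1166.5, Σx² = 1.86, Σy² = 238856.97, Σxy = 586.14
nΣxy − ΣxΣy = 3516.84 − 3732.8 = -215.96
nΣx² − (Σx)² = 11.16 − 10.24 = 0.92; nΣy² − (Σy)² = 1433141.82 − 1360722.25 = 72419.57
r = -215.96 / √(0.92 × 72419.57) = -215.96 / 258.1201 ≈ -0.837

-0.837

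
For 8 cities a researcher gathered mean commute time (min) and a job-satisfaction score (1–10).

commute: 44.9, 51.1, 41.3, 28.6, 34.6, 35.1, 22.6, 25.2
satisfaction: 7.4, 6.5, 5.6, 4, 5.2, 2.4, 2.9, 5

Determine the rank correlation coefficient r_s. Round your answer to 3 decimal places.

Rank commute: 7, 8, 6, 3, 4, 5, 1, 2
Rank satisfaction: 8, 7, 6, 3, 5, 1, 2, 4
d = rank(commute) − rank(satisfaction): -1, 1, 0, 0, -1, 4, -1, -2; Σd² = 24
ρ = 1 − 6Σd² / [n(n²−1)] = 1 − 6×24 / (8×63) = 1 − 144/504 ≈ 0.714

0.714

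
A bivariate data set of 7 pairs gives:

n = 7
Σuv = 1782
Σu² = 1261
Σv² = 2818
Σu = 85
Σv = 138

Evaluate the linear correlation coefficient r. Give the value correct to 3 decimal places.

0.712

r = (nΣuv − ΣuΣv) / √[(nΣu² − (Σu)²)(nΣv² − (Σv)²)]
Numerator: 7×1782 − 85×138 = 744
Denominator: √[(8827 − 7225)(19726 − 19044)] = √[1602 × 682] = 1045.2579
r = 744 / 1045.2579 ≈ 0.712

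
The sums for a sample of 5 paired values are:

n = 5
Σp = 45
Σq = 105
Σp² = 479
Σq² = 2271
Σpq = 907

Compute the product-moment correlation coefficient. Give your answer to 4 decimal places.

-0.5437

r = (nΣpq − ΣpΣq) / √[(nΣp² − (Σp)²)(nΣq² − (Σq)²)]
Numerator: 5×907 − 45×105 = -190
Denominator: √[(2395 − 2025)(11355 − 11025)] = √[370 × 330] = 349.4281
r = -190 / 349.4281 ≈ -0.5437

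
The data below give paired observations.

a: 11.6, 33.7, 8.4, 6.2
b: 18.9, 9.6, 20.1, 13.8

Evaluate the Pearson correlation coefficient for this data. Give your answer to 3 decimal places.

-0.745

n = 4, Σa = 59.9, Σb = 62.4, Σa² = 1379.25, Σb² = 1043.82, Σab = 797.16
nΣab − ΣaΣb = 3188.64 − 3737.76 = -549.12
nΣa² − (Σa)² = 5517 − 3588.01 = 1928.99; nΣb² − (Σb)² = 4175.28 − 3893.76 = 281.52
r = -549.12 / √(1928.99 × 281.52) = -549.12 / 736.9188 ≈ -0.745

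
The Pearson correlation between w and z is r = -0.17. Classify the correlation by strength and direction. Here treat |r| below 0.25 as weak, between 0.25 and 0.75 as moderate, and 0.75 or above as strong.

r = -0.17 < 0 so the relationship is negative.
|r| = 0.17, which falls in the weak range.

weak negative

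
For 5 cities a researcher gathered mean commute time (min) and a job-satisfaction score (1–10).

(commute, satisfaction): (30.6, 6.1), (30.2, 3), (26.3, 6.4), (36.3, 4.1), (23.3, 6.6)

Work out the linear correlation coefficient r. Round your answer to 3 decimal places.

-0.652

n = 5, Σx = 146.7, Σy = 26.2, Σx² = 4400.67, Σy² = 147.54, Σxy = 748.19
nΣxy − ΣxΣy = 3740.95 − 3843.54 = -102.59
nΣx² − (Σx)² = 22003.35 − 21520.89 = 482.46; nΣy² − (Σy)² = 737.7 − 686.44 = 51.26
r = -102.59 / √(482.46 × 51.26) = -102.59 / 157.2606 ≈ -0.652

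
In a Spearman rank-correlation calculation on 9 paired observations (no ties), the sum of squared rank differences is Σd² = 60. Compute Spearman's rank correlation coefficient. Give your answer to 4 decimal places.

0.5000

ρ = 1 − 6Σd² / [n(n²−1)] = 1 − 6×60 / (9×80)
  = 1 − 360/720 = 1 − 0.50000 ≈ 0.5000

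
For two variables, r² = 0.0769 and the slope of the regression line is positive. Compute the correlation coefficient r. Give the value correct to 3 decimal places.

0.277

|r| = √0.0769 = 0.277
The association is positive, so r = 0.277.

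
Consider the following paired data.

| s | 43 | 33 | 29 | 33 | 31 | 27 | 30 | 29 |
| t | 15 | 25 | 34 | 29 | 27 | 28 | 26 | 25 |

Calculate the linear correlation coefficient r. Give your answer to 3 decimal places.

-0.814

n = 8, Σs = 255, Σt = 209, Σs² = 8299, Σt² = 5661, Σst = 6511
nΣst − ΣsΣt = 52088 − 53295 = -1207
nΣs² − (Σs)² = 66392 − 65025 = 1367; nΣt² − (Σt)² = 45288 − 43681 = 1607
r = -1207 / √(1367 × 1607) = -1207 / 1482.1501 ≈ -0.814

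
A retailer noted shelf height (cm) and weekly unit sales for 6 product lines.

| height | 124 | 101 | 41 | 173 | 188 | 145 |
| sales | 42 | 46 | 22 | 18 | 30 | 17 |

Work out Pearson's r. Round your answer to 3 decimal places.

n = 6, Σx = 772, Σy = 175, Σx² = 113556, Σy² = 5877, Σxy = 21975
nΣxy − ΣxΣy = 131850 − 135100 = -3250
nΣx² − (Σx)² = 681336 − 595984 = 85352; nΣy² − (Σy)² = 35262 − 30625 = 4637
r = -3250 / √(85352 × 4637) = -3250 / 19894.1505 ≈ -0.163

-0.163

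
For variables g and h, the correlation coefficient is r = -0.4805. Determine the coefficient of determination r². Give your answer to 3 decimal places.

r² = (-0.4805)² = 0.231

0.231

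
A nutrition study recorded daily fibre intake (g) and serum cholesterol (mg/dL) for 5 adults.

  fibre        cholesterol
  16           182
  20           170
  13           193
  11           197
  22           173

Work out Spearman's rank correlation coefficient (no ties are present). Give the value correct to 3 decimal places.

Rank fibre: 3, 4, 2, 1, 5
Rank cholesterol: 3, 1, 4, 5, 2
d = rank(fibre) − rank(cholesterol): 0, 3, -2, -4, 3; Σd² = 38
ρ = 1 − 6Σd² / [n(n²−1)] = 1 − 6×38 / (5×24) = 1 − 228/120 ≈ -0.900

-0.900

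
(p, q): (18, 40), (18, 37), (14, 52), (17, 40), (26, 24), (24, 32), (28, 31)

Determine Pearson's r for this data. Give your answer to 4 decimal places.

-0.8909

n = 7, Σp = 145, Σq = 256, Σp² = 3169, Σq² = 9834, Σpq = 5054
nΣpq − ΣpΣq = 35378 − 37120 = -1742
nΣp² − (Σp)² = 22183 − 21025 = 1158; nΣq² − (Σq)² = 68838 − 65536 = 3302
r = -1742 / √(1158 × 3302) = -1742 / 1955.4324 ≈ -0.8909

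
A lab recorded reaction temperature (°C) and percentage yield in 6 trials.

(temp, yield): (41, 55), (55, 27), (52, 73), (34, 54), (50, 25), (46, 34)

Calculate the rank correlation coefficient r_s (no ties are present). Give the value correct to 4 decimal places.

Rank temp: 2, 6, 5, 1, 4, 3
Rank yield: 5, 2, 6, 4, 1, 3
d = rank(temp) − rank(yield): -3, 4, -1, -3, 3, 0; Σd² = 44
ρ = 1 − 6Σd² / [n(n²−1)] = 1 − 6×44 / (6×35) = 1 − 264/210 ≈ -0.2571

-0.2571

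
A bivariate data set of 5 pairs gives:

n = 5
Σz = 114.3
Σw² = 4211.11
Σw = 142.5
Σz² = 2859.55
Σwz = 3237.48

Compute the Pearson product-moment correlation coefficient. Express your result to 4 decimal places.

r = (nΣwz − ΣwΣz) / √[(nΣw² − (Σw)²)(nΣz² − (Σz)²)]
Numerator: 5×3237.48 − 142.5×114.3 = -100.35
Denominator: √[(21055.55 − 20306.25)(14297.75 − 13064.49)] = √[749.3 × 1233.26] = 961.2917
r = -100.35 / 961.2917 ≈ -0.1044

-0.1044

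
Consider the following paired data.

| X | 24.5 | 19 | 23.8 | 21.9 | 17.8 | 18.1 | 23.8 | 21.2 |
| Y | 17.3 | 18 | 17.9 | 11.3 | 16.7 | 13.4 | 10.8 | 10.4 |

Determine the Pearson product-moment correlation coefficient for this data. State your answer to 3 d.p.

n = 8, ΣX = 170.1, ΣY = 115.8, ΣX² = 3667.63, ΣY² = 1754.64, ΣXY = 2456.66
nΣXY − ΣXΣY = 19653.28 − 19697.58 = -44.3
nΣX² − (ΣX)² = 29341.04 − 28934.01 = 407.03; nΣY² − (ΣY)² = 14037.12 − 13409.64 = 627.48
r = -44.3 / √(407.03 × 627.48) = -44.3 / 505.3743 ≈ -0.088

-0.088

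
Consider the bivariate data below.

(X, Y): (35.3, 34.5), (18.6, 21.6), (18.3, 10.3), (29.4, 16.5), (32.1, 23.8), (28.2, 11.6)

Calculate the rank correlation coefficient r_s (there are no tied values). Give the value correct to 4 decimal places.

Rank X: 6, 2, 1, 4, 5, 3
Rank Y: 6, 4, 1, 3, 5, 2
d = rank(X) − rank(Y): 0, -2, 0, 1, 0, 1; Σd² = 6
ρ = 1 − 6Σd² / [n(n²−1)] = 1 − 6×6 / (6×35) = 1 − 36/210 ≈ 0.8286

0.8286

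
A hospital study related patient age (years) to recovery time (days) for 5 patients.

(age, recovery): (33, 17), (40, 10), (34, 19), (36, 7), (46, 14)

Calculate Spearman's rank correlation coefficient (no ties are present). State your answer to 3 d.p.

-0.500

Rank age: 1, 4, 2, 3, 5
Rank recovery: 4, 2, 5, 1, 3
d = rank(age) − rank(recovery): -3, 2, -3, 2, 2; Σd² = 30
ρ = 1 − 6Σd² / [n(n²−1)] = 1 − 6×30 / (5×24) = 1 − 180/120 ≈ -0.500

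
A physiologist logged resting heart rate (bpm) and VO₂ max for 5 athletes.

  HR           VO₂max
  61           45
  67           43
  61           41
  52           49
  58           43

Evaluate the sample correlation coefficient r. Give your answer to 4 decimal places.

-0.7078

n = 5, Σx = 299, Σy = 221, Σx² = 17999, Σy² = 9805, Σxy = 13169
nΣxy − ΣxΣy = 65845 − 66079 = -234
nΣx² − (Σx)² = 89995 − 89401 = 594; nΣy² − (Σy)² = 49025 − 48841 = 184
r = -234 / √(594 × 184) = -234 / 330.5995 ≈ -0.7078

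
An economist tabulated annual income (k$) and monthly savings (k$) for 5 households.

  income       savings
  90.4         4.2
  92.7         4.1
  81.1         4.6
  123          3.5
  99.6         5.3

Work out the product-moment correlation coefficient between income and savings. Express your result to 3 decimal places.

n = 5, Σx = 486.8, Σy = 21.7, Σx² = 48391.82, Σy² = 95.95, Σxy = 2091.19
nΣxy − ΣxΣy = 10455.95 − 10563.56 = -107.61
nΣx² − (Σx)² = 241959.1 − 236974.24 = 4984.86; nΣy² − (Σy)² = 479.75 − 470.89 = 8.86
r = -107.61 / √(4984.86 × 8.86) = -107.61 / 210.1568 ≈ -0.512

-0.512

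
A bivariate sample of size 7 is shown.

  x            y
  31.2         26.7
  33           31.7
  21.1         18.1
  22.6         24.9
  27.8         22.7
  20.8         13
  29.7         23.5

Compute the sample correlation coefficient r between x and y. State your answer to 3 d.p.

n = 7, Σx = 186.2, Σy = 160.6, Σx² = 5105.98, Σy² = 3901.94, Σxy = 4423.2
nΣxy − ΣxΣy = 30962.4 − 29903.72 = 1058.68
nΣx² − (Σx)² = 35741.86 − 34670.44 = 1071.42; nΣy² − (Σy)² = 27313.58 − 25792.36 = 1521.22
r = 1058.68 / √(1071.42 × 1521.22) = 1058.68 / 1276.6619 ≈ 0.829

0.829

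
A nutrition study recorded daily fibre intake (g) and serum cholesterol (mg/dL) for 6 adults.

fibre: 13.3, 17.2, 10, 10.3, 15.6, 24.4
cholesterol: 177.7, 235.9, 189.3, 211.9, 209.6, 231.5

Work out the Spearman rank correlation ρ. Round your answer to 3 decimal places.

0.657

Rank fibre: 3, 5, 1, 2, 4, 6
Rank cholesterol: 1, 6, 2, 4, 3, 5
d = rank(fibre) − rank(cholesterol): 2, -1, -1, -2, 1, 1; Σd² = 12
ρ = 1 − 6Σd² / [n(n²−1)] = 1 − 6×12 / (6×35) = 1 − 72/210 ≈ 0.657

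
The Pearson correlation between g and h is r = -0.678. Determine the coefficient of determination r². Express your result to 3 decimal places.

r² = (-0.678)² = 0.460

0.460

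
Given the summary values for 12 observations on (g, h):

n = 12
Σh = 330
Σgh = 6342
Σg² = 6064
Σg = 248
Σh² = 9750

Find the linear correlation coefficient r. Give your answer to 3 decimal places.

r = (nΣgh − ΣgΣh) / √[(nΣg² − (Σg)²)(nΣh² − (Σh)²)]
Numerator: 12×6342 − 248×330 = -5736
Denominator: √[(72768 − 61504)(117000 − 108900)] = √[11264 × 8100] = 9551.8794
r = -5736 / 9551.8794 ≈ -0.601

-0.601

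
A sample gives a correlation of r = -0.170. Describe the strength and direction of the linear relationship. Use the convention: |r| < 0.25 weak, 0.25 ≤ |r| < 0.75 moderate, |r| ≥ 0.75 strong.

weak negative

r = -0.170 < 0 so the relationship is negative.
|r| = 0.170, which falls in the weak range.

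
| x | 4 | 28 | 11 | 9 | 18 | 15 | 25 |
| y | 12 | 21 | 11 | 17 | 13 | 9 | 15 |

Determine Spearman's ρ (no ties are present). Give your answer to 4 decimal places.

Rank x: 1, 7, 3, 2, 5, 4, 6
Rank y: 3, 7, 2, 6, 4, 1, 5
d = rank(x) − rank(y): -2, 0, 1, -4, 1, 3, 1; Σd² = 32
ρ = 1 − 6Σd² / [n(n²−1)] = 1 − 6×32 / (7×48) = 1 − 192/336 ≈ 0.4286

0.4286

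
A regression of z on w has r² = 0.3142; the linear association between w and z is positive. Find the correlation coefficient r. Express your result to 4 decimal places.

0.5605

|r| = √0.3142 = 0.5605
The association is positive, so r = 0.5605.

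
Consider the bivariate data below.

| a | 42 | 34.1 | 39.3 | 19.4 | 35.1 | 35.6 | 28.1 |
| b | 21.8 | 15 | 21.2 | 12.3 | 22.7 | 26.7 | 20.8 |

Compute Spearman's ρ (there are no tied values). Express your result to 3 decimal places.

Rank a: 7, 3, 6, 1, 4, 5, 2
Rank b: 5, 2, 4, 1, 6, 7, 3
d = rank(a) − rank(b): 2, 1, 2, 0, -2, -2, -1; Σd² = 18
ρ = 1 − 6Σd² / [n(n²−1)] = 1 − 6×18 / (7×48) = 1 − 108/336 ≈ 0.679

0.679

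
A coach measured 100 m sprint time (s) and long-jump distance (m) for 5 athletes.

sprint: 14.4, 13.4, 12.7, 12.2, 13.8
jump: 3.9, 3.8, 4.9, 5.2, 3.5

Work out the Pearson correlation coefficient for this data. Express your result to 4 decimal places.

n = 5, Σx = 66.5, Σy = 21.3, Σx² = 887.49, Σy² = 92.95, Σxy = 281.05
nΣxy − ΣxΣy = 1405.25 − 1416.45 = -11.2
nΣx² − (Σx)² = 4437.45 − 4422.25 = 15.2; nΣy² − (Σy)² = 464.75 − 453.69 = 11.06
r = -11.2 / √(15.2 × 11.06) = -11.2 / 12.9658 ≈ -0.8638

-0.8638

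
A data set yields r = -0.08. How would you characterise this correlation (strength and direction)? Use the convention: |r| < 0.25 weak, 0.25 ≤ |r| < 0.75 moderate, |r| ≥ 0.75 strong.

r = -0.08 < 0 so the relationship is negative.
|r| = 0.08, which falls in the weak range.

weak negative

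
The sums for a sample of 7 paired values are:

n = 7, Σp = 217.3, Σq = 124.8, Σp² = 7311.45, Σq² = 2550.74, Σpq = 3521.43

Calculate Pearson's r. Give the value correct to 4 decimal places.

-0.8216

r = (nΣpq − ΣpΣq) / √[(nΣp² − (Σp)²)(nΣq² − (Σq)²)]
Numerator: 7×3521.43 − 217.3×124.8 = -2469.03
Denominator: √[(51180.15 − 47219.29)(17855.18 − 15575.04)] = √[3960.86 × 2280.14] = 3005.2147
r = -2469.03 / 3005.2147 ≈ -0.8216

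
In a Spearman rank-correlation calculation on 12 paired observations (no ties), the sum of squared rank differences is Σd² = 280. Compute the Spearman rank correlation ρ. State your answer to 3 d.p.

ρ = 1 − 6Σd² / [n(n²−1)] = 1 − 6×280 / (12×143)
  = 1 − 1680/1716 = 1 − 0.9790 ≈ 0.021

0.021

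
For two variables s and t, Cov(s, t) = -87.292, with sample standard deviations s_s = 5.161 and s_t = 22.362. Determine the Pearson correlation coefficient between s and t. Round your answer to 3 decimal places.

-0.756

r = Cov(s,t) / (s_s · s_t) = -87.292 / (5.161 × 22.362)
  = -87.292 / 115.4103 ≈ -0.756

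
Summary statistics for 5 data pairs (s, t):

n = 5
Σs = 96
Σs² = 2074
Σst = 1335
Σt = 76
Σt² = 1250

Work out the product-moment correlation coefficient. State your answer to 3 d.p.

-0.840

r = (nΣst − ΣsΣt) / √[(nΣs² − (Σs)²)(nΣt² − (Σt)²)]
Numerator: 5×1335 − 96×76 = -621
Denominator: √[(10370 − 9216)(6250 − 5776)] = √[1154 × 474] = 739.5918
r = -621 / 739.5918 ≈ -0.840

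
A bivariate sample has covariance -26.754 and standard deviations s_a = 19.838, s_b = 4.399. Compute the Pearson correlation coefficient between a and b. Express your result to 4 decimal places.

r = Cov(a,b) / (s_a · s_b) = -26.754 / (19.838 × 4.399)
  = -26.754 / 87.2674 ≈ -0.3066

-0.3066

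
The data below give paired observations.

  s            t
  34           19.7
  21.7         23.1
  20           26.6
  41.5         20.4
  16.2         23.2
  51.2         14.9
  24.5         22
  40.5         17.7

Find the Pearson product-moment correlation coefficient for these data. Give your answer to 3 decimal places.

-0.903

n = 8, Σs = 249.6, Σt = 167.6, Σs² = 8873.52, Σt² = 3602.96, Σst = 4944.24
nΣst − ΣsΣt = 39553.92 − 41832.96 = -2279.04
nΣs² − (Σs)² = 70988.16 − 62300.16 = 8688; nΣt² − (Σt)² = 28823.68 − 28089.76 = 733.92
r = -2279.04 / √(8688 × 733.92) = -2279.04 / 2525.1331 ≈ -0.903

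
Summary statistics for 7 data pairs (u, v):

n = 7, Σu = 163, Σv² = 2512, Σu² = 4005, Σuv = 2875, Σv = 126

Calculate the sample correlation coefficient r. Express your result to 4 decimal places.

-0.2610

r = (nΣuv − ΣuΣv) / √[(nΣu² − (Σu)²)(nΣv² − (Σv)²)]
Numerator: 7×2875 − 163×126 = -413
Denominator: √[(28035 − 26569)(17584 − 15876)] = √[1466 × 1708] = 1582.3805
r = -413 / 1582.3805 ≈ -0.2610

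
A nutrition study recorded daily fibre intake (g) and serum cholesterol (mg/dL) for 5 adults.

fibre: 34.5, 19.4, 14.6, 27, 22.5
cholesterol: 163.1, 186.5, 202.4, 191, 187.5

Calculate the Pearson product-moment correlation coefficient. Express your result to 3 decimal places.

-0.883

n = 5, Σx = 118, Σy = 930.5, Σx² = 3015.02, Σy² = 173986.87, Σxy = 21575.84
nΣxy − ΣxΣy = 107879.2 − 109799 = -1919.8
nΣx² − (Σx)² = 15075.1 − 13924 = 1151.1; nΣy² − (Σy)² = 869934.35 − 865830.25 = 4104.1
r = -1919.8 / √(1151.1 × 4104.1) = -1919.8 / 2173.5293 ≈ -0.883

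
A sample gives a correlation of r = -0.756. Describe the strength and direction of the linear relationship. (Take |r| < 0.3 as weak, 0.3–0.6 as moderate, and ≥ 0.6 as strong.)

r = -0.756 < 0 so the relationship is negative.
|r| = 0.756, which falls in the strong range.

strong negative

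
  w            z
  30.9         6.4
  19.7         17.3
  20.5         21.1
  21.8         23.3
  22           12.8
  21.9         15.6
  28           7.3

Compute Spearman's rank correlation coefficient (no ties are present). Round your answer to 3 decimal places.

-0.857

Rank w: 7, 1, 2, 3, 5, 4, 6
Rank z: 1, 5, 6, 7, 3, 4, 2
d = rank(w) − rank(z): 6, -4, -4, -4, 2, 0, 4; Σd² = 104
ρ = 1 − 6Σd² / [n(n²−1)] = 1 − 6×104 / (7×48) = 1 − 624/336 ≈ -0.857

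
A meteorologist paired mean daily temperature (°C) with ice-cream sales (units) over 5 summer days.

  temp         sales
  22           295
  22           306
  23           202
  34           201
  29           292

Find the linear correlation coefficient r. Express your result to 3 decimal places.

n = 5, Σx = 130, Σy = 1296, Σx² = 3494, Σy² = 347130, Σxy = 33170
nΣxy − ΣxΣy = 165850 − 168480 = -2630
nΣx² − (Σx)² = 17470 − 16900 = 570; nΣy² − (Σy)² = 1735650 − 1679616 = 56034
r = -2630 / √(570 × 56034) = -2630 / 5651.4936 ≈ -0.465

-0.465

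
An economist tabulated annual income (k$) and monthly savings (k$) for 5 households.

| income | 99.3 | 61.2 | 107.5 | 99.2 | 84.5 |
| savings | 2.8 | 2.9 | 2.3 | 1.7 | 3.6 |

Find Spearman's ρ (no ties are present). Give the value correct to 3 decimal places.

-0.600

Rank income: 4, 1, 5, 3, 2
Rank savings: 3, 4, 2, 1, 5
d = rank(income) − rank(savings): 1, -3, 3, 2, -3; Σd² = 32
ρ = 1 − 6Σd² / [n(n²−1)] = 1 − 6×32 / (5×24) = 1 − 192/120 ≈ -0.600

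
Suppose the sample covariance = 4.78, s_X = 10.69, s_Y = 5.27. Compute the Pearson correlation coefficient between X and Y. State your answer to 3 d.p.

r = Cov(X,Y) / (s_X · s_Y) = 4.78 / (10.69 × 5.27)
  = 4.78 / 56.3363 ≈ 0.085

0.085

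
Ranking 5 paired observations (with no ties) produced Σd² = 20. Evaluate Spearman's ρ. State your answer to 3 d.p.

ρ = 1 − 6Σd² / [n(n²−1)] = 1 − 6×20 / (5×24)
  = 1 − 120/120 = 1 − 1.0000 ≈ 0.000

0.000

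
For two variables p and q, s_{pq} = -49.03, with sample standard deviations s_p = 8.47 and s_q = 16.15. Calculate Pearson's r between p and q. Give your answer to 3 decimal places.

-0.358

r = Cov(p,q) / (s_p · s_q) = -49.03 / (8.47 × 16.15)
  = -49.03 / 136.7905 ≈ -0.358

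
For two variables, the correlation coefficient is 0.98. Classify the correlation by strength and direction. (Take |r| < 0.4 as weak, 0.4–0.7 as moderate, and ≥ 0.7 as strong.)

strong positive

r = 0.98 > 0 so the relationship is positive.
|r| = 0.98, which falls in the strong range.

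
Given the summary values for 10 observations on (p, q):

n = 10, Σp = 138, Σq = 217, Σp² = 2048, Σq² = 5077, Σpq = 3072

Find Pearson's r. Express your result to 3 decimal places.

r = (nΣpq − ΣpΣq) / √[(nΣp² − (Σp)²)(nΣq² − (Σq)²)]
Numerator: 10×3072 − 138×217 = 774
Denominator: √[(20480 − 19044)(50770 − 47089)] = √[1436 × 3681] = 2299.1120
r = 774 / 2299.1120 ≈ 0.337

0.337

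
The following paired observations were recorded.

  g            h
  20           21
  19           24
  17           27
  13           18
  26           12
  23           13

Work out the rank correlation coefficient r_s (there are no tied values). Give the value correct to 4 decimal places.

-0.6571

Rank g: 4, 3, 2, 1, 6, 5
Rank h: 4, 5, 6, 3, 1, 2
d = rank(g) − rank(h): 0, -2, -4, -2, 5, 3; Σd² = 58
ρ = 1 − 6Σd² / [n(n²−1)] = 1 − 6×58 / (6×35) = 1 − 348/210 ≈ -0.6571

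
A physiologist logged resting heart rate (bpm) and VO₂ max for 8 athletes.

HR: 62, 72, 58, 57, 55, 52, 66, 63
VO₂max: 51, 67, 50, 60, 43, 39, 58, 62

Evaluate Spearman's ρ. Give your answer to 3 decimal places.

Rank HR: 5, 8, 4, 3, 2, 1, 7, 6
Rank VO₂max: 4, 8, 3, 6, 2, 1, 5, 7
d = rank(HR) − rank(VO₂max): 1, 0, 1, -3, 0, 0, 2, -1; Σd² = 16
ρ = 1 − 6Σd² / [n(n²−1)] = 1 − 6×16 / (8×63) = 1 − 96/504 ≈ 0.810

0.810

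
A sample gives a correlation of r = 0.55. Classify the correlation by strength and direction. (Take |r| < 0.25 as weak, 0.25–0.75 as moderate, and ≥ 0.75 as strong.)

moderate positive

r = 0.55 > 0 so the relationship is positive.
|r| = 0.55, which falls in the moderate range.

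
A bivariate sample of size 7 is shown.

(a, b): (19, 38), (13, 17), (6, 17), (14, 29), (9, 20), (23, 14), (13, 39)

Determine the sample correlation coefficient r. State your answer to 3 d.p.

0.136

n = 7, Σa = 97, Σb = 174, Σa² = 1541, Σb² = 4980, Σab = 2460
nΣab − ΣaΣb = 17220 − 16878 = 342
nΣa² − (Σa)² = 10787 − 9409 = 1378; nΣb² − (Σb)² = 34860 − 30276 = 4584
r = 342 / √(1378 × 4584) = 342 / 2513.3149 ≈ 0.136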